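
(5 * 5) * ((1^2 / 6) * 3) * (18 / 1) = 225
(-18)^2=324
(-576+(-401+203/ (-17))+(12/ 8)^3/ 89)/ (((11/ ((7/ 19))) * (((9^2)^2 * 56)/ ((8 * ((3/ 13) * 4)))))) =-102305/ 153681462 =-0.00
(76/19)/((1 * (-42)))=-2/21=-0.10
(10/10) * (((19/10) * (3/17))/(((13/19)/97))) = 105051/2210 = 47.53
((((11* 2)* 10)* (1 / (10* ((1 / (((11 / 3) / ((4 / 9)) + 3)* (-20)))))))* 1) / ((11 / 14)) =-6300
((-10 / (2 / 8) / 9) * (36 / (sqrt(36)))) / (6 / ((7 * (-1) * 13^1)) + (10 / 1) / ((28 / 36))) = -1820 / 873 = -2.08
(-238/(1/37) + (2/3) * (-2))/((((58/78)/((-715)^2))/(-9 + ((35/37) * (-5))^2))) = -3214157329926400/39701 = -80959102539.64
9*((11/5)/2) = 99/10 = 9.90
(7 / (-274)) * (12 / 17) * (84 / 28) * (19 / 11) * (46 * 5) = -550620 / 25619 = -21.49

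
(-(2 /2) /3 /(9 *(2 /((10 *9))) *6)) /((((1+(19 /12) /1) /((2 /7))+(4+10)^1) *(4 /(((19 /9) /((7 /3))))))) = -95 /34839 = -0.00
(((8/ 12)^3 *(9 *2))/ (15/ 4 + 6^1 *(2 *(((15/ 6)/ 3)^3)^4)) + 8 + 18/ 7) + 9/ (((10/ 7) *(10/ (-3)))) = 179848841551/ 18487702100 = 9.73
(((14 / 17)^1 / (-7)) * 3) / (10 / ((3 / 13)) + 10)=-9 / 1360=-0.01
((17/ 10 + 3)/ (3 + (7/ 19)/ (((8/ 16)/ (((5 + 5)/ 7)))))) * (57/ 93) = 16967/ 23870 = 0.71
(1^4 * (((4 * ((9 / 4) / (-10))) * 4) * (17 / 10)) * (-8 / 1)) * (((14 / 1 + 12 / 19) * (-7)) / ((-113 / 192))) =457325568 / 53675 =8520.27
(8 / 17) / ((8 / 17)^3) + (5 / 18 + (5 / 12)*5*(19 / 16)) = 2093 / 288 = 7.27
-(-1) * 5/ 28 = 5/ 28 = 0.18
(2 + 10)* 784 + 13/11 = 103501/11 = 9409.18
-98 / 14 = -7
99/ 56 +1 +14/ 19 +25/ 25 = 4793/ 1064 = 4.50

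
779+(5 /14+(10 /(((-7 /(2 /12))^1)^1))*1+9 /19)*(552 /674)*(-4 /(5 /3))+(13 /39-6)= 519140312 /672315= 772.17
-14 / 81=-0.17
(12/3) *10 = 40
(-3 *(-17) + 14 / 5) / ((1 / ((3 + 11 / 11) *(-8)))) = -8608 / 5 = -1721.60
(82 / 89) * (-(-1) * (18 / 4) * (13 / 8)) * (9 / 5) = 12.13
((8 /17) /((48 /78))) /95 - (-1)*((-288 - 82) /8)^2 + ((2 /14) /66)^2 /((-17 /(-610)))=2949453894263 /1378848240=2139.07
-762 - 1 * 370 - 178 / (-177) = -200186 / 177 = -1130.99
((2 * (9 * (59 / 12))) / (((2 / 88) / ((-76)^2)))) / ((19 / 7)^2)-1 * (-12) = 3052908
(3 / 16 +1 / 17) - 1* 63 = -17069 / 272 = -62.75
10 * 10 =100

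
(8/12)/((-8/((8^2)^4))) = -4194304/3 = -1398101.33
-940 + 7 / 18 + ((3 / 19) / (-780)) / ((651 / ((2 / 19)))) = -43059694634 / 45827145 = -939.61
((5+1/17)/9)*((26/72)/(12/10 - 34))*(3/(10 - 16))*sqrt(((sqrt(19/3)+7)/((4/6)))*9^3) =2795*sqrt(2*sqrt(57)+42)/66912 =0.32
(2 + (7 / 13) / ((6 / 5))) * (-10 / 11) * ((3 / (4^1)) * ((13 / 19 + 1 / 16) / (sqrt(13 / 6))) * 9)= -1951065 * sqrt(78) / 2260544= -7.62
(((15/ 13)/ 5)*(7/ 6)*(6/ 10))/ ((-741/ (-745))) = 1043/ 6422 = 0.16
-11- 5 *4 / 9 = -119 / 9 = -13.22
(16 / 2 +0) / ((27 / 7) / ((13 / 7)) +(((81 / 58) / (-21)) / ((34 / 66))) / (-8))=5742464 / 1502415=3.82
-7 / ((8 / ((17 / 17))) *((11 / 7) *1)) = -49 / 88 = -0.56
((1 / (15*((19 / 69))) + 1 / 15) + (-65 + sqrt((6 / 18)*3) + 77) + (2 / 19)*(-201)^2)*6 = 2431646 / 95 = 25596.27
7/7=1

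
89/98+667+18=67219/98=685.91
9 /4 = 2.25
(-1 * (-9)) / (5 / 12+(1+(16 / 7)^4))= 259308 / 827249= 0.31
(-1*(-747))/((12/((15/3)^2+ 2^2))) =7221/4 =1805.25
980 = 980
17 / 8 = 2.12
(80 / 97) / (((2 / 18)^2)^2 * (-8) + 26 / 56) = 14696640 / 8251693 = 1.78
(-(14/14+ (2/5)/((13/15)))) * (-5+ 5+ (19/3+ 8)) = -817/39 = -20.95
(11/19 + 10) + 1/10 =2029/190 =10.68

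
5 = 5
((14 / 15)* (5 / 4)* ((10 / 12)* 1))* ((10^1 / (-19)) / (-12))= 175 / 4104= 0.04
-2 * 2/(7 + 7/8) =-32/63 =-0.51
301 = 301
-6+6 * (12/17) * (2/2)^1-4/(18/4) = -406/153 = -2.65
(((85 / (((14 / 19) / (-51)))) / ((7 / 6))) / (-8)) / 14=247095 / 5488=45.02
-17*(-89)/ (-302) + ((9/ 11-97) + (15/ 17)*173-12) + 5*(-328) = -90389161/ 56474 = -1600.54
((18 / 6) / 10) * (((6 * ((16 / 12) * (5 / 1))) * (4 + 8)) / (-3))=-48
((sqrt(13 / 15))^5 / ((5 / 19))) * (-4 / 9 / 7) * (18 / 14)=-12844 * sqrt(195) / 826875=-0.22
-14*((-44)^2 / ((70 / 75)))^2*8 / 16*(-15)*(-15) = -47436840000 / 7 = -6776691428.57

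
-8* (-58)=464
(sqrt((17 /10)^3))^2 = 4913 /1000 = 4.91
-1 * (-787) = 787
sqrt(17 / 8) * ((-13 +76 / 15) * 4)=-119 * sqrt(34) / 15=-46.26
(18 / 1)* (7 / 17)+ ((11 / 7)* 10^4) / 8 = 234632 / 119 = 1971.70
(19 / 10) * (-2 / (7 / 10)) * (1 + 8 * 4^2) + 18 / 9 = -4888 / 7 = -698.29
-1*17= -17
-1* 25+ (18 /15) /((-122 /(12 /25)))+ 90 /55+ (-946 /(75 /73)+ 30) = -230020903 /251625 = -914.14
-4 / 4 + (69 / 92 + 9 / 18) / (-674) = -2701 / 2696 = -1.00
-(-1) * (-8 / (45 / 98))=-784 / 45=-17.42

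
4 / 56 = 1 / 14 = 0.07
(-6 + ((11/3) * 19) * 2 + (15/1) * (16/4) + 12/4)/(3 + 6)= 589/27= 21.81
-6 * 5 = -30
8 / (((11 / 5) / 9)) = 360 / 11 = 32.73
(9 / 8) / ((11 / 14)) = 63 / 44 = 1.43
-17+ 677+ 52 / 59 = 38992 / 59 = 660.88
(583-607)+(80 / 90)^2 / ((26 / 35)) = -24152 / 1053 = -22.94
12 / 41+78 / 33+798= 361096 / 451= 800.66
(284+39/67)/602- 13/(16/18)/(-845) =5138923/10486840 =0.49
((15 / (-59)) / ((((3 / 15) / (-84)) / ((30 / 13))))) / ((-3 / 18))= -1134000 / 767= -1478.49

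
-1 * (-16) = 16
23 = 23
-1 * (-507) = 507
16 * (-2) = -32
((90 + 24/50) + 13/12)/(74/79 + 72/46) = 49911173/1363800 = 36.60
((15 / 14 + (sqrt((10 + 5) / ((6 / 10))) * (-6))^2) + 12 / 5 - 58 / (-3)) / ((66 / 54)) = 581367 / 770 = 755.02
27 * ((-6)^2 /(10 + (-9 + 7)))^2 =2187 /4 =546.75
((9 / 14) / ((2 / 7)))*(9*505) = 40905 / 4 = 10226.25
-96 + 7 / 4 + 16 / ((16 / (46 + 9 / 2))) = -175 / 4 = -43.75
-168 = -168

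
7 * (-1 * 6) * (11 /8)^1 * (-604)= 34881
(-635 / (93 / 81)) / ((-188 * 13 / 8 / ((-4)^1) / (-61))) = 8366760 / 18941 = 441.73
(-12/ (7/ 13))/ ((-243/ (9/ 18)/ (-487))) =-12662/ 567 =-22.33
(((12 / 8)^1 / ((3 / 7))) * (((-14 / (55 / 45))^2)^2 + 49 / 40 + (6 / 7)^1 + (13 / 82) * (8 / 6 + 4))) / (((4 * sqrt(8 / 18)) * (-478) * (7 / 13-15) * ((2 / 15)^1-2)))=-338597526806331 / 193334047993856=-1.75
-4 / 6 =-2 / 3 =-0.67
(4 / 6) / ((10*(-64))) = -1 / 960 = -0.00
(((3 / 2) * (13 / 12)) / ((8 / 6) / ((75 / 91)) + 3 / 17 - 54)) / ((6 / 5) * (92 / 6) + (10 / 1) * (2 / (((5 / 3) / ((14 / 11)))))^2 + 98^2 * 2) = -10027875 / 6201524201888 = -0.00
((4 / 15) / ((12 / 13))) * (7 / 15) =91 / 675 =0.13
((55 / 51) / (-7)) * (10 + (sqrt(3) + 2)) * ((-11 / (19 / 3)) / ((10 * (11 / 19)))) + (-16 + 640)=11 * sqrt(3) / 238 + 74322 / 119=624.63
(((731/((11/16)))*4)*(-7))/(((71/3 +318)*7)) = -140352/11275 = -12.45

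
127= 127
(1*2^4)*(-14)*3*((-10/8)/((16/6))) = 315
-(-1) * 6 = 6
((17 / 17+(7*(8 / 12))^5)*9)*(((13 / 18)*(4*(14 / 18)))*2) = 195856388 / 2187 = 89554.82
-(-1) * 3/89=0.03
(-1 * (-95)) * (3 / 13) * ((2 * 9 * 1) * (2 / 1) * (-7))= -71820 / 13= -5524.62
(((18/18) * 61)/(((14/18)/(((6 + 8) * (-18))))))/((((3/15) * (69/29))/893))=-853047180/23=-37089007.83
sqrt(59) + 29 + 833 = 869.68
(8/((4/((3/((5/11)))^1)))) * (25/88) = 15/4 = 3.75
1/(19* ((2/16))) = 8/19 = 0.42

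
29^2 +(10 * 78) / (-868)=182302 / 217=840.10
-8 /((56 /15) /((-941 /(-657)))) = -4705 /1533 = -3.07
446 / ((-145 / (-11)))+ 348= 55366 / 145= 381.83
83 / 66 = 1.26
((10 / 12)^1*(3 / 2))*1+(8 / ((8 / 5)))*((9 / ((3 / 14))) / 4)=215 / 4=53.75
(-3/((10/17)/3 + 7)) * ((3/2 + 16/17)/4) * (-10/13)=0.20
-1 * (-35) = 35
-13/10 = -1.30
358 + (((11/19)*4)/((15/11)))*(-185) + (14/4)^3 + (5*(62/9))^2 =15674645/12312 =1273.12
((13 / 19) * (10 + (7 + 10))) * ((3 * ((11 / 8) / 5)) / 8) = 11583 / 6080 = 1.91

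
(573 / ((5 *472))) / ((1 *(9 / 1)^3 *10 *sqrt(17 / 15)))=0.00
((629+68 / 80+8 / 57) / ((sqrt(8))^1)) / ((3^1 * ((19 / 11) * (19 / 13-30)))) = -102701027 * sqrt(2) / 96430320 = -1.51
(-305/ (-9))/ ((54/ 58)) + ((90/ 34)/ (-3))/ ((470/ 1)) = 14133581/ 388314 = 36.40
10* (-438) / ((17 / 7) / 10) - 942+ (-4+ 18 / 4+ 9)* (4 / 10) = -1612747 / 85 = -18973.49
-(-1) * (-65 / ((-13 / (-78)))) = -390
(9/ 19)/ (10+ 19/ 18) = 162/ 3781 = 0.04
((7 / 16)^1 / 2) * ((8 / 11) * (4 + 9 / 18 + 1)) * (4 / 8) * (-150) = -525 / 8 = -65.62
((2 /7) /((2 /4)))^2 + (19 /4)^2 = 17945 /784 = 22.89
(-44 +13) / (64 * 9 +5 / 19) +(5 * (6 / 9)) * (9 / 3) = 108901 / 10949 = 9.95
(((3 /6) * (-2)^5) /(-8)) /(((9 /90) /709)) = 14180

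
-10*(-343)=3430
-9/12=-3/4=-0.75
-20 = -20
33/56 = 0.59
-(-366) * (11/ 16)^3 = 243573/ 2048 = 118.93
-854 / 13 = -65.69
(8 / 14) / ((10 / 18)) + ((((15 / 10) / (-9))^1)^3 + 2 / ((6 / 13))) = 40501 / 7560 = 5.36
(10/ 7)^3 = 1000/ 343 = 2.92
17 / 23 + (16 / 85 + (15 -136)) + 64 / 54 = -6275474 / 52785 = -118.89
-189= -189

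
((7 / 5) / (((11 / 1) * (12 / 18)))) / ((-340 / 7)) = -147 / 37400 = -0.00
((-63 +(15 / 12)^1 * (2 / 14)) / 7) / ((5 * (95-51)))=-1759 / 43120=-0.04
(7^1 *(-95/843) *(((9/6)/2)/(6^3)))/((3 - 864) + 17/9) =665/208578432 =0.00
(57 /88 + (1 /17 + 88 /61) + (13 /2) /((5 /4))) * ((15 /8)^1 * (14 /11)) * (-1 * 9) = -633770109 /4015264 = -157.84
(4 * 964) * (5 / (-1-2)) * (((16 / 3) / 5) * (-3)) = 61696 / 3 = 20565.33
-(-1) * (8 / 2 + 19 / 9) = 55 / 9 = 6.11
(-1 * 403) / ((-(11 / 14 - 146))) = -5642 / 2033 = -2.78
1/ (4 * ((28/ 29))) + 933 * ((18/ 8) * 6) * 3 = 4232117/ 112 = 37786.76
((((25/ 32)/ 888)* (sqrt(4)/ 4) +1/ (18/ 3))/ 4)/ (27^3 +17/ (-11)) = 104467/ 49215602688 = 0.00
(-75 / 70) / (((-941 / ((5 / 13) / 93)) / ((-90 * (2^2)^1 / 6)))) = -750 / 2654561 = -0.00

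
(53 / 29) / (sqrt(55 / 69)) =53 * sqrt(3795) / 1595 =2.05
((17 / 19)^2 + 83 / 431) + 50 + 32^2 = 167259256 / 155591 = 1074.99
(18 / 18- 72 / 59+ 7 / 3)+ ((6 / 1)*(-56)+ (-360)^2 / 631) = -14351638 / 111687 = -128.50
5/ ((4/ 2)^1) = 5/ 2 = 2.50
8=8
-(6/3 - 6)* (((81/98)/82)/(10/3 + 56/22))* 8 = 10692/194873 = 0.05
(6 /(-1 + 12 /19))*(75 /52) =-4275 /182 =-23.49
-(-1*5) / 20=1 / 4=0.25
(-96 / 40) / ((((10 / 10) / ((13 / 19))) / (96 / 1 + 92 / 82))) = -621192 / 3895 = -159.48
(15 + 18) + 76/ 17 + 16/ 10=3321/ 85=39.07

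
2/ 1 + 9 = 11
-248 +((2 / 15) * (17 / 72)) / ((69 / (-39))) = -3080381 / 12420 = -248.02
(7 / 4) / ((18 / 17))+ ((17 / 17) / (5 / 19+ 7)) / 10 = 13799 / 8280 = 1.67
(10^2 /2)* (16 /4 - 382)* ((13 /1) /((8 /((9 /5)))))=-110565 /2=-55282.50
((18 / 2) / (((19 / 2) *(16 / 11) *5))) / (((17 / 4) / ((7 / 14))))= 99 / 6460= 0.02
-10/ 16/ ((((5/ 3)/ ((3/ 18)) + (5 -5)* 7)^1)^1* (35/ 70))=-1/ 8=-0.12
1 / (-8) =-1 / 8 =-0.12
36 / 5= 7.20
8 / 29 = 0.28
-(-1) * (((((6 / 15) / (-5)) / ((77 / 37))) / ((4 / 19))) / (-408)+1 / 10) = 157783 / 1570800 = 0.10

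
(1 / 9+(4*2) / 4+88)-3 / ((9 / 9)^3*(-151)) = 122488 / 1359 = 90.13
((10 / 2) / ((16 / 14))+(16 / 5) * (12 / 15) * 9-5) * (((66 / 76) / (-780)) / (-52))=49313 / 102752000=0.00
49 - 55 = -6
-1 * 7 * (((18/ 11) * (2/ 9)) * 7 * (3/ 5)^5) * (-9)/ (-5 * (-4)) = 107163/ 171875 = 0.62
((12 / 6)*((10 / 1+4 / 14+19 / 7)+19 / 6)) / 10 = 97 / 30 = 3.23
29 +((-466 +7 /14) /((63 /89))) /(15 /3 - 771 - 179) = 72161 /2430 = 29.70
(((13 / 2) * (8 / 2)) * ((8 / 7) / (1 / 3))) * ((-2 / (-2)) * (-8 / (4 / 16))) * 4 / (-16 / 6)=29952 / 7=4278.86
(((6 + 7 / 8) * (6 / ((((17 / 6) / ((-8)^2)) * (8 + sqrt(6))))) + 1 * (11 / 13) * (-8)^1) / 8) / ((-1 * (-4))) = 97537 / 25636- 495 * sqrt(6) / 986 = 2.57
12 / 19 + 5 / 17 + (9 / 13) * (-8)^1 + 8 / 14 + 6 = 57571 / 29393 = 1.96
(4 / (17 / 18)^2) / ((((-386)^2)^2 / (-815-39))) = -0.00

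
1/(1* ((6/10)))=5/3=1.67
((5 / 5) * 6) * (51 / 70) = 153 / 35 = 4.37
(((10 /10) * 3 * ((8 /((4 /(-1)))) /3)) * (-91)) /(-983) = -182 /983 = -0.19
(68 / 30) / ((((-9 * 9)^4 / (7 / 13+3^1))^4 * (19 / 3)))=152233504 / 9316597141180572662059718644700690895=0.00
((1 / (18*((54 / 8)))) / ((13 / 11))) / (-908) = -11 / 1434186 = -0.00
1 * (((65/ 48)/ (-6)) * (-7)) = 455/ 288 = 1.58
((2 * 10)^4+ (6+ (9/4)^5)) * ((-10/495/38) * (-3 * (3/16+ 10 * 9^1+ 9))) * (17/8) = 1473999400649/27394048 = 53807.29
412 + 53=465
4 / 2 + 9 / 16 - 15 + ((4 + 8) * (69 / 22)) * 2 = 11059 / 176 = 62.84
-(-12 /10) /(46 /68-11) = -68 /585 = -0.12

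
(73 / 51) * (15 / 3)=365 / 51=7.16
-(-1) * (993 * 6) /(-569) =-5958 /569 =-10.47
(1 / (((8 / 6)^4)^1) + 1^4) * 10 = 13.16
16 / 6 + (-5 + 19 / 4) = 29 / 12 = 2.42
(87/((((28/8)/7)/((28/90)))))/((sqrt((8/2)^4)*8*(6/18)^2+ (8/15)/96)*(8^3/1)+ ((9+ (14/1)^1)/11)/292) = 7824432/1052920331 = 0.01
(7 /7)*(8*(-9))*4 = -288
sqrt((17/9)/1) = sqrt(17)/3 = 1.37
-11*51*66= -37026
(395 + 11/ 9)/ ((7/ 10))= 35660/ 63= 566.03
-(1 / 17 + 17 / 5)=-294 / 85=-3.46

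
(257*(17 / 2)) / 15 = 4369 / 30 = 145.63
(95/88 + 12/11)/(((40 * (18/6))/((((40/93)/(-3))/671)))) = -191/49423176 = -0.00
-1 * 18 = -18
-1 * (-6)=6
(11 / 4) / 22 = 1 / 8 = 0.12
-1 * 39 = -39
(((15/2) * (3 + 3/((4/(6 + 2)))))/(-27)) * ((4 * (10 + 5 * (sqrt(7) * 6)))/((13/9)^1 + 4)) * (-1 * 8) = 7200/49 + 21600 * sqrt(7)/49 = 1313.23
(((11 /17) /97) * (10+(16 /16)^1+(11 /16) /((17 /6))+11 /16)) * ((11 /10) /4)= 78529 /3588224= 0.02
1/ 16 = 0.06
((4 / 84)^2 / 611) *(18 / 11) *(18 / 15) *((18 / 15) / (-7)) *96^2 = -663552 / 57632575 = -0.01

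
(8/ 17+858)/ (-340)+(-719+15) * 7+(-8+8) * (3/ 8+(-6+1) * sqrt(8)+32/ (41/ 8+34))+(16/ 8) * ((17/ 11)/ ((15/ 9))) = -156682431/ 31790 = -4928.67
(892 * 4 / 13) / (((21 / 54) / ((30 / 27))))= 71360 / 91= 784.18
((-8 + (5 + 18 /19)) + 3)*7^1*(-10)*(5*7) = -44100 /19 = -2321.05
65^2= 4225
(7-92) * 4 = -340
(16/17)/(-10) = -8/85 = -0.09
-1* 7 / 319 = -7 / 319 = -0.02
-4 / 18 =-2 / 9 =-0.22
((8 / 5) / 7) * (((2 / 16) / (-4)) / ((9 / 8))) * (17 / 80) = -17 / 12600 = -0.00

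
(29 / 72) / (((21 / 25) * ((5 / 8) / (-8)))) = -1160 / 189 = -6.14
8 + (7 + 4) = 19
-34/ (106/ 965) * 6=-98430/ 53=-1857.17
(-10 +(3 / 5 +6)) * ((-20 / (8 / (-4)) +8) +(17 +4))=-663 / 5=-132.60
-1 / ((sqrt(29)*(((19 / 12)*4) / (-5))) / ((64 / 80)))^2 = -144 / 10469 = -0.01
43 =43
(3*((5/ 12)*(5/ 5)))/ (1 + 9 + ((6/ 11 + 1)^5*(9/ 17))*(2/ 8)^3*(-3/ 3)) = 12884080/ 102320951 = 0.13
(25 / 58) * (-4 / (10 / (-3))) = 15 / 29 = 0.52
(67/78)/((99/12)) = 134/1287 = 0.10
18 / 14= 9 / 7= 1.29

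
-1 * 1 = -1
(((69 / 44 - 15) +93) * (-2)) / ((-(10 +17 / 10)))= 1945 / 143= 13.60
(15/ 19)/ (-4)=-15/ 76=-0.20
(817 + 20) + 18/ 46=837.39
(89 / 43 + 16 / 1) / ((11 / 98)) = 76146 / 473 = 160.99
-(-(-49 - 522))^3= -186169411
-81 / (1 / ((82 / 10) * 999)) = -3317679 / 5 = -663535.80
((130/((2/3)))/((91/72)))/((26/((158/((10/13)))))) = 8532/7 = 1218.86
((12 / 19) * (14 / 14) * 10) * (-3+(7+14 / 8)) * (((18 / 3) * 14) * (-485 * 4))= -112442400 / 19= -5918021.05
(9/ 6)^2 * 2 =9/ 2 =4.50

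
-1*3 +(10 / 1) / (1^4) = 7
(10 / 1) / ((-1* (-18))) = 5 / 9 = 0.56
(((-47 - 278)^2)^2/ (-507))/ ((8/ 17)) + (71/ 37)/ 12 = -41523827983/ 888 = -46761067.55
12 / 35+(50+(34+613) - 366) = 331.34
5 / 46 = 0.11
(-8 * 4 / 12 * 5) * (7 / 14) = -20 / 3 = -6.67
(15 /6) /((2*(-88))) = -5 /352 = -0.01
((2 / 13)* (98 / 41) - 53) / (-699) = 0.08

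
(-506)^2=256036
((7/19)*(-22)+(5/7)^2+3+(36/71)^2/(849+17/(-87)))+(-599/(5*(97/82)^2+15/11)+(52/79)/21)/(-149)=-819327003157452045866/199150888811088820305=-4.11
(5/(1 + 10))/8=5/88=0.06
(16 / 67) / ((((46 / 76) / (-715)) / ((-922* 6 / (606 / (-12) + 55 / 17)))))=-81765615360 / 2476387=-33018.11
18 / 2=9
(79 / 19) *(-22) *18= -31284 / 19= -1646.53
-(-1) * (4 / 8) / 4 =1 / 8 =0.12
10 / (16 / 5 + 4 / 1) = 25 / 18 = 1.39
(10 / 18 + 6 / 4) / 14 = 37 / 252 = 0.15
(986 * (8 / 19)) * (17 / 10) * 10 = 134096 / 19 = 7057.68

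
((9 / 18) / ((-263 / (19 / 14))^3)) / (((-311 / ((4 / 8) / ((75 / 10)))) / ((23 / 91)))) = 157757 / 42381311172149040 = 0.00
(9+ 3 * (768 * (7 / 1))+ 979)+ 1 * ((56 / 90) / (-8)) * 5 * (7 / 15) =4621271 / 270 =17115.82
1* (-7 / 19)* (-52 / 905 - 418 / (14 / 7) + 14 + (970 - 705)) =-443086 / 17195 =-25.77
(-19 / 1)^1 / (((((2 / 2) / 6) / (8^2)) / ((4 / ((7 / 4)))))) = -116736 / 7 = -16676.57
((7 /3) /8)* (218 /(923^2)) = 763 /10223148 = 0.00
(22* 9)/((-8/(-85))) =8415/4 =2103.75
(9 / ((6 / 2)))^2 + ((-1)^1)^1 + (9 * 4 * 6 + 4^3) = 288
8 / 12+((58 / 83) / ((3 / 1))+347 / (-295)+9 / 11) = 437542 / 808005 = 0.54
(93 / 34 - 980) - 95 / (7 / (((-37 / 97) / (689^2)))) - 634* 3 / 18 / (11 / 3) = -121286811148115 / 120553499066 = -1006.08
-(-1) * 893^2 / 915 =797449 / 915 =871.53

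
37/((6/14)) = 259/3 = 86.33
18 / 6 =3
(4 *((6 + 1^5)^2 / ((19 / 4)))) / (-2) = -392 / 19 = -20.63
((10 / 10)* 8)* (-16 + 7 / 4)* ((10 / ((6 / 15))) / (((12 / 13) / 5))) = -30875 / 2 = -15437.50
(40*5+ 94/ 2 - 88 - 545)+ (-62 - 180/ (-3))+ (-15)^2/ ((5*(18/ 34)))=-303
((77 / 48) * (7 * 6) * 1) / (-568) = -539 / 4544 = -0.12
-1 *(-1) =1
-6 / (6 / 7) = -7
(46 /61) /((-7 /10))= -460 /427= -1.08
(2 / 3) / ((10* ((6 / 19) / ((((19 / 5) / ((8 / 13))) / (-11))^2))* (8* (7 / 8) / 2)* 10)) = 1159171 / 609840000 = 0.00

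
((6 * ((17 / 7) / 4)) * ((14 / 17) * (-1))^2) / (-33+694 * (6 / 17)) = 14 / 1201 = 0.01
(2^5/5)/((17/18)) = 576/85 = 6.78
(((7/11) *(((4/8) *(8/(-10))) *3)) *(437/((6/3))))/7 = -1311/55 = -23.84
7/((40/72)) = 63/5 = 12.60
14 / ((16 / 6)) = 21 / 4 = 5.25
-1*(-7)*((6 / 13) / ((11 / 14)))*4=2352 / 143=16.45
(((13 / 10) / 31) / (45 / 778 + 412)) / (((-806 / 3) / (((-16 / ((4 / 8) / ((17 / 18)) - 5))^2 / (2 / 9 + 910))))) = -3035367 / 569427359237120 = -0.00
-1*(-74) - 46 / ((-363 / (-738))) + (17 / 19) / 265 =-11890613 / 609235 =-19.52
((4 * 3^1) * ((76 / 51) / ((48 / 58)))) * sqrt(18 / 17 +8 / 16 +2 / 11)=551 * sqrt(243474) / 9537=28.51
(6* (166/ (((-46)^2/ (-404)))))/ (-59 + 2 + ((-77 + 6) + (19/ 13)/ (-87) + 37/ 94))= 10694763144/ 7177541299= 1.49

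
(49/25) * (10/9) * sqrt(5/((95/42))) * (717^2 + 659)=2655016 * sqrt(798)/45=1666694.78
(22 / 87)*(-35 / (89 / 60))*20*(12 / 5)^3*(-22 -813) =3555256320 / 2581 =1377472.42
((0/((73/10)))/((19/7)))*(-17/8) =0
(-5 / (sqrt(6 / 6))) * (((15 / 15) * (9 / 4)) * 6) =-135 / 2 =-67.50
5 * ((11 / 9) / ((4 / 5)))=275 / 36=7.64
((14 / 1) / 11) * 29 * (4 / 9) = 1624 / 99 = 16.40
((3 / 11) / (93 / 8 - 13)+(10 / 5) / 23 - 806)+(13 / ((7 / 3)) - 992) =-34920471 / 19481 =-1792.54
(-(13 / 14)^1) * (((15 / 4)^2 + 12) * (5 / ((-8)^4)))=-27105 / 917504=-0.03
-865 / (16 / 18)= -973.12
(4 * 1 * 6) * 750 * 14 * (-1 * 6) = -1512000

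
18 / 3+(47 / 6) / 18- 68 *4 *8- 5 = -234853 / 108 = -2174.56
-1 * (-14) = 14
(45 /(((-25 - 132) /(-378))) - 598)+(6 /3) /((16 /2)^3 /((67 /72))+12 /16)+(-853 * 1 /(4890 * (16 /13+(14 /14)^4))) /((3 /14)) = -805456331069509 /1643730274845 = -490.02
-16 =-16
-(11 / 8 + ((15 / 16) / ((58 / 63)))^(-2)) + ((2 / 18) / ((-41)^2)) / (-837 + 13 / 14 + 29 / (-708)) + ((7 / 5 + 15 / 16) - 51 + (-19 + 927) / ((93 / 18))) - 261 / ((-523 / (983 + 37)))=1022677891417563123147529 / 1613654866692197859600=633.76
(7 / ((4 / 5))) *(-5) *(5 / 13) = -875 / 52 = -16.83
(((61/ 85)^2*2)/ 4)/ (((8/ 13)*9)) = 48373/ 1040400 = 0.05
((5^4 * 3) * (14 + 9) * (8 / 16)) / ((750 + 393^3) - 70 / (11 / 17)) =474375 / 1335380174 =0.00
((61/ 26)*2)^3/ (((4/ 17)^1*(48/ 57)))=521.41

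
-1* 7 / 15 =-7 / 15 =-0.47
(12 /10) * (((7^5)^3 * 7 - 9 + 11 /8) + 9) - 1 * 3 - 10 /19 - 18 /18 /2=15154216339737153 /380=39879516683518.82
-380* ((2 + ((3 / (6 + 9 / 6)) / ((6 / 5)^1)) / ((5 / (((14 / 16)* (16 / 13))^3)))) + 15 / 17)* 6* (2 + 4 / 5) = -3535550704 / 186745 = -18932.51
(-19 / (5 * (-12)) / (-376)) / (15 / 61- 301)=0.00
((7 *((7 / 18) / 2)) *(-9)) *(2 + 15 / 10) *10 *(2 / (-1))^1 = 1715 / 2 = 857.50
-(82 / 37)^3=-551368 / 50653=-10.89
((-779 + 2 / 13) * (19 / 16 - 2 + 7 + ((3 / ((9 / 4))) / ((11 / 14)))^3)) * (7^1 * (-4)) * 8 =33429999750 / 17303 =1932034.89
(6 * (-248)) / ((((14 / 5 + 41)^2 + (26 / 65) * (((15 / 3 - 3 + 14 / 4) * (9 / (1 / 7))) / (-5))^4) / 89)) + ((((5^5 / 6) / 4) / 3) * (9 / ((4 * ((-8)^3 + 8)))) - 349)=-349.21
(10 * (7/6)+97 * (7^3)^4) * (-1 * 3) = -4027814575526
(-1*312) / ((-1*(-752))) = -39 / 94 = -0.41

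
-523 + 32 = -491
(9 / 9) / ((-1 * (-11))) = 1 / 11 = 0.09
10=10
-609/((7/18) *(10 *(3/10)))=-522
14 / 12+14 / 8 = 35 / 12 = 2.92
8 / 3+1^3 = 11 / 3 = 3.67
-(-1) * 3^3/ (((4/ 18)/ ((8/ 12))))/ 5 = 81/ 5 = 16.20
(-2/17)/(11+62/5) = -10/1989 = -0.01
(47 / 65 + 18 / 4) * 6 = 2037 / 65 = 31.34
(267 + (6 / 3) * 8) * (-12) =-3396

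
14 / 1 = 14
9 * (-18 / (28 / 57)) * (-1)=4617 / 14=329.79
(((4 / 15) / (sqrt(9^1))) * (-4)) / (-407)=16 / 18315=0.00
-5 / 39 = -0.13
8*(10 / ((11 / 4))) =320 / 11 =29.09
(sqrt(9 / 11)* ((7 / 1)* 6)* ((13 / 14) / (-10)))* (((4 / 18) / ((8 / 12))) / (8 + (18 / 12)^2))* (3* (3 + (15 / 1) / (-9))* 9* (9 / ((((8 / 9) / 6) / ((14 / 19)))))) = -2388204* sqrt(11) / 42845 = -184.87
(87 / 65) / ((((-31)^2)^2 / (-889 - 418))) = -113709 / 60028865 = -0.00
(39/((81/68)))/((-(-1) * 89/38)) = 33592/2403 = 13.98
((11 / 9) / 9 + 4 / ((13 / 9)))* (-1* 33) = -33649 / 351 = -95.87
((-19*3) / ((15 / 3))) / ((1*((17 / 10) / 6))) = -684 / 17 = -40.24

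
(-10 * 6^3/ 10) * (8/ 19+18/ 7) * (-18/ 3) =515808/ 133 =3878.26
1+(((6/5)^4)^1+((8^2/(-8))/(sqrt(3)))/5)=1921/625 - 8 * sqrt(3)/15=2.15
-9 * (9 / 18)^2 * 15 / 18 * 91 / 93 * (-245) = 111475 / 248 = 449.50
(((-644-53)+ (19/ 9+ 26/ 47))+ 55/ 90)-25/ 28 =-8227049/ 11844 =-694.62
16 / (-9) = -16 / 9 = -1.78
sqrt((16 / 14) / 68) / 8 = sqrt(238) / 952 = 0.02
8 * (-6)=-48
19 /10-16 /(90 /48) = -199 /30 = -6.63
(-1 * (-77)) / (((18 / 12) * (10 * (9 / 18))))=154 / 15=10.27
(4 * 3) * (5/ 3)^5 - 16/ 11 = 136204/ 891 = 152.87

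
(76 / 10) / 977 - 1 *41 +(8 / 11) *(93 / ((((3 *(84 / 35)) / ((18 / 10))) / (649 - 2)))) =585667953 / 53735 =10899.19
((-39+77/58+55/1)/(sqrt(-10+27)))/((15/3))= 201 * sqrt(17)/986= 0.84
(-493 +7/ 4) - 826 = -5269/ 4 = -1317.25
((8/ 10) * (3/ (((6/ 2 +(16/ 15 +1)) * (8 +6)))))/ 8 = 9/ 2128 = 0.00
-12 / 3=-4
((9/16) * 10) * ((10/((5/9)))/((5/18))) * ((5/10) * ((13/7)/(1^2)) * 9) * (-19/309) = -540189/2884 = -187.31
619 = 619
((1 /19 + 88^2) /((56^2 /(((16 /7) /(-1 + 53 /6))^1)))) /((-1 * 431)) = -441411 /264029738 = -0.00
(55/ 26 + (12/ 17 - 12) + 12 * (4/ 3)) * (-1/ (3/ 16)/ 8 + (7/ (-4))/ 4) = -53265/ 7072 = -7.53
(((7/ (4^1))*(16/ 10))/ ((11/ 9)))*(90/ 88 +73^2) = 14774823/ 1210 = 12210.60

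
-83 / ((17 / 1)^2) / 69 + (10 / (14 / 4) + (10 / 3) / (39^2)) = 2.86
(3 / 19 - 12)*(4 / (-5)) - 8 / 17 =2908 / 323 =9.00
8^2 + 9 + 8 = 81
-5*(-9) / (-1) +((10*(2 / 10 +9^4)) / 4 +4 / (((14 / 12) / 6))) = 114650 / 7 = 16378.57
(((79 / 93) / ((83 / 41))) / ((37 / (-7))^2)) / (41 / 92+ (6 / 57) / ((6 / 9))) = 277426828 / 11148513105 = 0.02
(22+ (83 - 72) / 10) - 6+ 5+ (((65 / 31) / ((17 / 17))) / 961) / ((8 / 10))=13169247 / 595820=22.10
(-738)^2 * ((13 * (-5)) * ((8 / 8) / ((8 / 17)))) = -150457905 / 2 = -75228952.50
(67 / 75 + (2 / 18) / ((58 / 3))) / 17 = 3911 / 73950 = 0.05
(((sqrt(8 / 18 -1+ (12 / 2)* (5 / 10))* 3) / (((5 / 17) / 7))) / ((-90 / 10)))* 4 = -476* sqrt(22) / 45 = -49.61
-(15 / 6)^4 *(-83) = 51875 / 16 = 3242.19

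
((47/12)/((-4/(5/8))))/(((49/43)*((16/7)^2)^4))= -1188843145/1649267441664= -0.00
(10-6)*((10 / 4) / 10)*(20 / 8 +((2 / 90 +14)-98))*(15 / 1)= -7333 / 6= -1222.17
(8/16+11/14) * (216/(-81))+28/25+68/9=8264/1575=5.25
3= 3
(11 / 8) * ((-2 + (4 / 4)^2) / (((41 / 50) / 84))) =-140.85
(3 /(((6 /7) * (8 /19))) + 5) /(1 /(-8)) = -213 /2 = -106.50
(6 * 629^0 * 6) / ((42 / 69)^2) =4761 / 49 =97.16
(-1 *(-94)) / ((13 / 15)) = 1410 / 13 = 108.46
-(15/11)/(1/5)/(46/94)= -3525/253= -13.93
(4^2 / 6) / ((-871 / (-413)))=3304 / 2613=1.26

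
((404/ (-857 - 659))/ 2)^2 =10201/ 574564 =0.02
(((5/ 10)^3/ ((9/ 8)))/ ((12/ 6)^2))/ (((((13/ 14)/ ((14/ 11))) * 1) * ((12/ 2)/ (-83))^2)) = 337561/ 46332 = 7.29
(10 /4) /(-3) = -0.83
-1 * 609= -609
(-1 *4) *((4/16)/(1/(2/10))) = -1/5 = -0.20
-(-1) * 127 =127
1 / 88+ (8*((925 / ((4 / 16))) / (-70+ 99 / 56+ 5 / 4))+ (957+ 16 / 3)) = 46851719 / 90024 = 520.44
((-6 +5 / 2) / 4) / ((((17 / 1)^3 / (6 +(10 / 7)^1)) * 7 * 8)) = -13 / 550256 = -0.00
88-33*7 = -143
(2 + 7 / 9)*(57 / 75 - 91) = -752 / 3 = -250.67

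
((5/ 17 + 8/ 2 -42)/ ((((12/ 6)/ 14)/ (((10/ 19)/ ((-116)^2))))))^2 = 503329225/ 4722554844736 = 0.00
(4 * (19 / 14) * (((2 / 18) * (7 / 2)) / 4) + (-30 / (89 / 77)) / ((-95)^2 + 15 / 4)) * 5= 60737825 / 23142492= 2.62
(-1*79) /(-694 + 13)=79 /681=0.12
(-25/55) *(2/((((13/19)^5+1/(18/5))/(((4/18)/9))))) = -99043960/1887313131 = -0.05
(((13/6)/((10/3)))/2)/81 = 13/3240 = 0.00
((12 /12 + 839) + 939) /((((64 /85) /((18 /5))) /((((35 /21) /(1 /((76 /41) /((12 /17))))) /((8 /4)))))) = 48842445 /2624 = 18613.74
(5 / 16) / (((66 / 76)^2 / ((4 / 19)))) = 95 / 1089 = 0.09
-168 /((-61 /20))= 3360 /61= 55.08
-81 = -81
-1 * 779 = -779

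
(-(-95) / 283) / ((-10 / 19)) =-361 / 566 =-0.64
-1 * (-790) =790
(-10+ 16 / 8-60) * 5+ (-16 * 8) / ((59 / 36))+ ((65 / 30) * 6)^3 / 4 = 30951 / 236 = 131.15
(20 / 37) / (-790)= -0.00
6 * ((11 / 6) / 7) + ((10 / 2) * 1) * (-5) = -164 / 7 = -23.43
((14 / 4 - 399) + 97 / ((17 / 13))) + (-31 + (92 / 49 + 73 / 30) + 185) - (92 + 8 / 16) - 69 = -8109571 / 24990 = -324.51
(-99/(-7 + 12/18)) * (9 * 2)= 5346/19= 281.37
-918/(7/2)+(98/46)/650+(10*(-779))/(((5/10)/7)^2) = -159811253857/104650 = -1527102.28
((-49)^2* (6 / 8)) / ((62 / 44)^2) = 871563 / 961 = 906.93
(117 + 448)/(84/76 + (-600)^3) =-10735/4103999979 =-0.00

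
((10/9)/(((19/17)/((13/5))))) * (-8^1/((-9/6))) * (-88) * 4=-2489344/513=-4852.52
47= 47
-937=-937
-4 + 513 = 509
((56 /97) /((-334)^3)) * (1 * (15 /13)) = -105 /5873060843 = -0.00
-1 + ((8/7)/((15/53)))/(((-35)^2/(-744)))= -148027/42875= -3.45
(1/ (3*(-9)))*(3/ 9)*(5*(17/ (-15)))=17/ 243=0.07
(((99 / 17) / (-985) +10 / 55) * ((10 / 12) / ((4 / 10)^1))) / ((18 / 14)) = 1134035 / 3978612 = 0.29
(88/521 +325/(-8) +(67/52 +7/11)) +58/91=-158099743/4172168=-37.89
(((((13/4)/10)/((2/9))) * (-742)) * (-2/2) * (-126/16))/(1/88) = -752026.28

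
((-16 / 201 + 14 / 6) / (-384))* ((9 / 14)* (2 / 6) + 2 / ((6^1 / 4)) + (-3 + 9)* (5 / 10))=-28841 / 1080576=-0.03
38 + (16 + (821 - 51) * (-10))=-7646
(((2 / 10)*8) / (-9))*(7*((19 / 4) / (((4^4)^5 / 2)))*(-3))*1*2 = 133 / 2061584302080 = 0.00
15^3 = 3375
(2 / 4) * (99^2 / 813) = 3267 / 542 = 6.03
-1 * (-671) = 671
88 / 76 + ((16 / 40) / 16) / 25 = 22019 / 19000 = 1.16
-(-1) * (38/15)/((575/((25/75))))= 38/25875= 0.00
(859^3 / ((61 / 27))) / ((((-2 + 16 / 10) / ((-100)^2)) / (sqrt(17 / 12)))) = -71306975137500 * sqrt(51) / 61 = -8348092777054.77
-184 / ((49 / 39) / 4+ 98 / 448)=-229632 / 665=-345.31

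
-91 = -91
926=926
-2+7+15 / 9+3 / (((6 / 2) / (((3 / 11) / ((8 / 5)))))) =1805 / 264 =6.84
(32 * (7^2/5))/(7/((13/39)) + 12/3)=1568/125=12.54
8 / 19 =0.42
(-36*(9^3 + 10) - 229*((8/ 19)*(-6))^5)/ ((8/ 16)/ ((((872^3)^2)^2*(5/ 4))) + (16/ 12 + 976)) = -10907106419708709491386908257971767044084858880/ 3508082503442518311640654120081983886041635017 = -3.11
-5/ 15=-1/ 3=-0.33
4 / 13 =0.31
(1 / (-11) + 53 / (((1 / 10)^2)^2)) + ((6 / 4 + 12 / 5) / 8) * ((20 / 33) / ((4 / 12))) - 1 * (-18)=23320827 / 44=530018.80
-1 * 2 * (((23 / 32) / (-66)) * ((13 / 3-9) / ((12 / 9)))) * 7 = -0.53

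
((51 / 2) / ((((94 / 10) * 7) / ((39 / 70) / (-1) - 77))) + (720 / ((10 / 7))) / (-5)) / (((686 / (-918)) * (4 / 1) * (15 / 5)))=922168179 / 63194320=14.59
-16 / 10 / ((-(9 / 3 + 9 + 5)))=0.09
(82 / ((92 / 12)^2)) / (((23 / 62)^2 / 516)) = 1463825952 / 279841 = 5230.92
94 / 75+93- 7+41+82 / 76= 368597 / 2850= 129.33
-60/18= -10/3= -3.33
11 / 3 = 3.67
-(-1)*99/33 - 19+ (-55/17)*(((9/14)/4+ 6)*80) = -191654/119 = -1610.54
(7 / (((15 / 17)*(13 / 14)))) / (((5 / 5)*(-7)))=-238 / 195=-1.22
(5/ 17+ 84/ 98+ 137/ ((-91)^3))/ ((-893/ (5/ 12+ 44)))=-151147853/ 2639991081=-0.06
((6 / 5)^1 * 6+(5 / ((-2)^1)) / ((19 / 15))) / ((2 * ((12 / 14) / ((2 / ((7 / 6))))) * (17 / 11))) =10923 / 3230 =3.38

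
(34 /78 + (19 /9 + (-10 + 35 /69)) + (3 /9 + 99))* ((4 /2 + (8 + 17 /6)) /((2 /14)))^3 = 38930826465685 /581256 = 66977074.59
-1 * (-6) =6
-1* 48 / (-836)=12 / 209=0.06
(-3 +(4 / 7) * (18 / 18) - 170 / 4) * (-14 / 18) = 629 / 18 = 34.94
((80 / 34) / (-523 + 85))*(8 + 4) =-80 / 1241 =-0.06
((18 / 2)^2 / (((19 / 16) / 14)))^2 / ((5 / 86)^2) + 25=2434798453081 / 9025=269783762.11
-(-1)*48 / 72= 2 / 3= 0.67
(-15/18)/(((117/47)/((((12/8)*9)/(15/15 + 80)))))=-235/4212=-0.06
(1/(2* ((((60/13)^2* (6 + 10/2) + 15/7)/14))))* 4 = 33124/279735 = 0.12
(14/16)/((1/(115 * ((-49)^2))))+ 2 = 1932821/8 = 241602.62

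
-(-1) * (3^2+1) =10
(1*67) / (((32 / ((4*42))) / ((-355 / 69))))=-1809.73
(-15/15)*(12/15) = -4/5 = -0.80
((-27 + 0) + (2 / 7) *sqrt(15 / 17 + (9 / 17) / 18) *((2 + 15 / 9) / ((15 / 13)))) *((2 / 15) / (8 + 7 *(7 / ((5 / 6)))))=-9 / 167 + 143 *sqrt(1054) / 2682855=-0.05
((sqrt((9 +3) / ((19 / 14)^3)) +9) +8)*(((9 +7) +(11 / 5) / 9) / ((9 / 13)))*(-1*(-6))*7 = 3725176*sqrt(798) / 48735 +2261714 / 135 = 18912.71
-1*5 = -5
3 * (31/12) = 31/4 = 7.75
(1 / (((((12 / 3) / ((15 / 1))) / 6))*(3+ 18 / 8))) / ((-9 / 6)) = -20 / 7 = -2.86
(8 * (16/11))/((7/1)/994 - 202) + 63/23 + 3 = 5.68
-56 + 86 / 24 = -629 / 12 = -52.42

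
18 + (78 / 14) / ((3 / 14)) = 44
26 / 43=0.60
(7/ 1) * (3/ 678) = 7/ 226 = 0.03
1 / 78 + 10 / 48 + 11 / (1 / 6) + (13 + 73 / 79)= 658473 / 8216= 80.15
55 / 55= 1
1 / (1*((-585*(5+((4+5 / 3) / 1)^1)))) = -1 / 6240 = -0.00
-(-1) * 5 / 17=5 / 17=0.29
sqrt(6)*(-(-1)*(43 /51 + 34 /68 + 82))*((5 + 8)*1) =110513*sqrt(6) /102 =2653.93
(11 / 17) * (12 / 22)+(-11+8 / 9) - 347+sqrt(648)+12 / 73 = -3982796 / 11169+18 * sqrt(2) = -331.14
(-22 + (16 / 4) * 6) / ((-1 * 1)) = -2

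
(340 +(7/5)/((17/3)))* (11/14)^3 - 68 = 22633531/233240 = 97.04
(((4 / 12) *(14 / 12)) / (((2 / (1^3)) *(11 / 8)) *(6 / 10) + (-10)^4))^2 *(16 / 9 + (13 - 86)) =-3140900 / 29169623593881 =-0.00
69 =69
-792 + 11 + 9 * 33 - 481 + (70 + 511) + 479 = 95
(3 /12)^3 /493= 1 /31552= 0.00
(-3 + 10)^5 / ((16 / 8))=16807 / 2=8403.50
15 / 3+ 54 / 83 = 5.65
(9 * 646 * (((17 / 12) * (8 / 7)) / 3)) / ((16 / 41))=8040.39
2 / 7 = 0.29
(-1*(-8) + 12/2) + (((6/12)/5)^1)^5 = 1400001/100000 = 14.00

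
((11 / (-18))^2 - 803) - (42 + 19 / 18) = -274001 / 324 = -845.68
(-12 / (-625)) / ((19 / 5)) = 12 / 2375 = 0.01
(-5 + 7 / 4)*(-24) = 78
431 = 431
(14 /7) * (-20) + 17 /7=-37.57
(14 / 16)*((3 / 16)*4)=21 / 32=0.66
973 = 973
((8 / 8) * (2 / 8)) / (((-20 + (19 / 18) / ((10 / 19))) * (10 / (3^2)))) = -0.01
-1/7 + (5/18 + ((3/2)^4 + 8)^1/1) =13303/1008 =13.20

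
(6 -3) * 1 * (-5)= -15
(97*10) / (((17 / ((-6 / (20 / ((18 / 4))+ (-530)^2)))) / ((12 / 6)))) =-5238 / 2148919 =-0.00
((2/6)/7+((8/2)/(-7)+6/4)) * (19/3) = 779/126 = 6.18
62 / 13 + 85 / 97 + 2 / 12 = 43975 / 7566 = 5.81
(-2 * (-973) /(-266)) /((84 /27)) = -2.35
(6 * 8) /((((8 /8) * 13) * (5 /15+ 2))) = 144 /91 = 1.58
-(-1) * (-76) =-76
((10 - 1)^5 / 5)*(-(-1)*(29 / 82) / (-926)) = -1712421 / 379660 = -4.51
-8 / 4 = -2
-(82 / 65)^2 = -6724 / 4225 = -1.59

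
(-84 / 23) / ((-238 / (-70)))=-420 / 391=-1.07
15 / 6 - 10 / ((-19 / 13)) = 355 / 38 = 9.34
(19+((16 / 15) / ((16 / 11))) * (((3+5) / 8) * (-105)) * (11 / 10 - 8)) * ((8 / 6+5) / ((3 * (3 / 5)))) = 104557 / 54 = 1936.24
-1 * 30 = -30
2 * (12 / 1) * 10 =240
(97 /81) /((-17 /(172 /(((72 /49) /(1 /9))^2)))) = -10014571 /144551952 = -0.07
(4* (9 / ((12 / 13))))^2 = 1521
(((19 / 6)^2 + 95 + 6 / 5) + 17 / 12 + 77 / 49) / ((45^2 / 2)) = 68806 / 637875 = 0.11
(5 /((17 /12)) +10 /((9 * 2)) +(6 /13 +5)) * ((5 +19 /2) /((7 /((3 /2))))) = 137663 /4641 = 29.66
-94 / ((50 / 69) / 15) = -1945.80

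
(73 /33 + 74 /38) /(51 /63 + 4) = 18256 /21109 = 0.86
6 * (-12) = -72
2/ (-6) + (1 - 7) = -19/ 3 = -6.33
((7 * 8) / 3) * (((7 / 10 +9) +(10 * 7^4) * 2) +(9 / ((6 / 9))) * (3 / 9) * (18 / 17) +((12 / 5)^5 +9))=47722065188 / 53125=898297.70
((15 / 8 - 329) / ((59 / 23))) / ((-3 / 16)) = 120382 / 177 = 680.12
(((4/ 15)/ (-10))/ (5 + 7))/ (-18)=1/ 8100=0.00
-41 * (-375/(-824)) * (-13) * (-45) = -8994375/824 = -10915.50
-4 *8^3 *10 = -20480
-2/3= -0.67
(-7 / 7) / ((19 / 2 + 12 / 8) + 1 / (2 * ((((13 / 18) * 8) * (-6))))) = -208 / 2285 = -0.09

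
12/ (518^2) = 3/ 67081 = 0.00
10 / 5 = 2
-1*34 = -34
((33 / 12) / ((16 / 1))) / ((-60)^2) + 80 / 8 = 2304011 / 230400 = 10.00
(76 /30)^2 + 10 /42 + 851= 857.66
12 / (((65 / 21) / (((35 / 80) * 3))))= 1323 / 260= 5.09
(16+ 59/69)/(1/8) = 134.84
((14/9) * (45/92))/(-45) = -0.02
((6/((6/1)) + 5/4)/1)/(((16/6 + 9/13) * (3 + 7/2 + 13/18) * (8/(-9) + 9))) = 2187/191260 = 0.01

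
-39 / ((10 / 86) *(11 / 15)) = -5031 / 11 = -457.36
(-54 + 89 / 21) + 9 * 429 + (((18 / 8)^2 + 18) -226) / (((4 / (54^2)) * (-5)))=56111203 / 1680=33399.53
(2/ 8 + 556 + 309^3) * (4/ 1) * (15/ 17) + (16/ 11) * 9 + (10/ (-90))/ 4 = 701019529481/ 6732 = 104132431.59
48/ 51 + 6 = 118/ 17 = 6.94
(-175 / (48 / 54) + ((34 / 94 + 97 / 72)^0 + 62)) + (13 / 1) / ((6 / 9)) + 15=-795 / 8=-99.38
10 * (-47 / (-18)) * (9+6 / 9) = 6815 / 27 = 252.41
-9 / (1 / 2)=-18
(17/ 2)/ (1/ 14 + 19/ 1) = 119/ 267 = 0.45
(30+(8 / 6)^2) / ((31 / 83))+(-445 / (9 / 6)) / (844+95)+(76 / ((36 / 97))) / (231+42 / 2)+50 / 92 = 43590714101 / 506147292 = 86.12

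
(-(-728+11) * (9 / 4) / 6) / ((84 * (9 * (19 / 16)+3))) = 239 / 1022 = 0.23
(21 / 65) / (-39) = -7 / 845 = -0.01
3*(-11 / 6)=-11 / 2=-5.50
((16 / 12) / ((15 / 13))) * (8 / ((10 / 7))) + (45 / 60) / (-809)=4710941 / 728100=6.47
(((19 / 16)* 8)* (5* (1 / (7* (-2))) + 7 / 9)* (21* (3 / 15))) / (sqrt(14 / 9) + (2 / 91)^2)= -25016901 / 4800246550 + 69054985727* sqrt(14) / 19200986200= 13.45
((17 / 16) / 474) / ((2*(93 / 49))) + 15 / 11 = 21168523 / 15516864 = 1.36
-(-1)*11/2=11/2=5.50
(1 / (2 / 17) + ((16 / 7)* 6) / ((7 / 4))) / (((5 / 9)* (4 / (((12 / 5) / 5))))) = 43227 / 12250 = 3.53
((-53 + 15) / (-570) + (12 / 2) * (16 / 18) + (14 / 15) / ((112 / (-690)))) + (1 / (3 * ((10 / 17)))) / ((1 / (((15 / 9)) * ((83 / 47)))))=11149 / 8460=1.32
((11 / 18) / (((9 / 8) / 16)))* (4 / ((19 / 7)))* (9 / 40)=2464 / 855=2.88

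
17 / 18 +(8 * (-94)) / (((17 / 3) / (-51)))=121841 / 18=6768.94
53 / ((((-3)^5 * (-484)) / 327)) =5777 / 39204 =0.15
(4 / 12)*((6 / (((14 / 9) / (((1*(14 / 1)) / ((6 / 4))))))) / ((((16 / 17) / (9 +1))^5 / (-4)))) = -13311159375 / 2048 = -6499589.54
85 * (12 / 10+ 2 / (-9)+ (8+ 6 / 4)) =16031 / 18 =890.61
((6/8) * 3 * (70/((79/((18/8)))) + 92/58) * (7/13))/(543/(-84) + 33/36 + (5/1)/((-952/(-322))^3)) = -852942746376/1052942016919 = -0.81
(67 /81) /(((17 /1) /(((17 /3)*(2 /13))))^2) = 268 /123201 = 0.00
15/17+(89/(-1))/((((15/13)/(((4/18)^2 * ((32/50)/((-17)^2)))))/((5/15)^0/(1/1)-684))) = 58320409/8778375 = 6.64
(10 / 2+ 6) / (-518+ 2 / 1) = -11 / 516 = -0.02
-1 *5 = -5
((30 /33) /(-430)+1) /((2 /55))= 1180 /43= 27.44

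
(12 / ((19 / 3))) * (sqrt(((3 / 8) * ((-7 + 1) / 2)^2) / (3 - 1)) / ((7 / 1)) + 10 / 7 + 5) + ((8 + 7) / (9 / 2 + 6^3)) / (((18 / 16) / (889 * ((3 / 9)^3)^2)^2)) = 27 * sqrt(3) / 133 + 23416841900 / 1908404631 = 12.62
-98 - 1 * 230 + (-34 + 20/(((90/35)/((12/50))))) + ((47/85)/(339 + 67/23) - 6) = -734211253/2005320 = -366.13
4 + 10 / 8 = 5.25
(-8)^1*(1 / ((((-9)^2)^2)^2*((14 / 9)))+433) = -115977432316 / 33480783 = -3464.00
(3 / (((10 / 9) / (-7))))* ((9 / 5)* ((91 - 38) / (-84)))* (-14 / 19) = -30051 / 1900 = -15.82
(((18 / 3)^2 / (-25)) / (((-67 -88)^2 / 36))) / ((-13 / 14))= 18144 / 7808125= 0.00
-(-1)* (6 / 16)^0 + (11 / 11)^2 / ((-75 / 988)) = -913 / 75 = -12.17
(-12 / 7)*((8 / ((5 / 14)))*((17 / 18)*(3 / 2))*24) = -6528 / 5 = -1305.60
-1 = -1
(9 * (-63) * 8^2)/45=-4032/5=-806.40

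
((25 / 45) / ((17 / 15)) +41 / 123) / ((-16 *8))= -7 / 1088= -0.01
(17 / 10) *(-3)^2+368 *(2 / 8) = 1073 / 10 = 107.30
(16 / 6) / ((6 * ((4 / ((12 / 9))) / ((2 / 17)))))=8 / 459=0.02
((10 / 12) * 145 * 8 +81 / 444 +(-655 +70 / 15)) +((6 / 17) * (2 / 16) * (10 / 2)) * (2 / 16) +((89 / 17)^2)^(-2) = 1199269837368937 / 3788627480544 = 316.54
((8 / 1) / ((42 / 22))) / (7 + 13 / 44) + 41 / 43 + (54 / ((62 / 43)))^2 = 391138029620 / 278558343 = 1404.15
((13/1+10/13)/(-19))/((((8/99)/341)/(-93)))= 561986073/1976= 284405.91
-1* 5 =-5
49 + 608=657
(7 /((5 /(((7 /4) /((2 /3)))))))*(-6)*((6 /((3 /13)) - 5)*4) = -9261 /5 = -1852.20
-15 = -15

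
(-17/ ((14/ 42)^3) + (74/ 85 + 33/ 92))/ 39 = -3579767/ 304980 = -11.74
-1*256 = -256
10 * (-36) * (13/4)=-1170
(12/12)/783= 1/783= 0.00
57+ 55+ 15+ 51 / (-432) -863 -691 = -205505 / 144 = -1427.12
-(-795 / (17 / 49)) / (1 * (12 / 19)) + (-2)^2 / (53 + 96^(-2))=120510201787 / 33214532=3628.24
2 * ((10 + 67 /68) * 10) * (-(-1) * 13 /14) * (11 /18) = 59345 /476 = 124.67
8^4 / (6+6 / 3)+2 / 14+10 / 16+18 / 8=28841 / 56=515.02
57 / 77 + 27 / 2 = 2193 / 154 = 14.24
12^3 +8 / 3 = 5192 / 3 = 1730.67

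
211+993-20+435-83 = 1536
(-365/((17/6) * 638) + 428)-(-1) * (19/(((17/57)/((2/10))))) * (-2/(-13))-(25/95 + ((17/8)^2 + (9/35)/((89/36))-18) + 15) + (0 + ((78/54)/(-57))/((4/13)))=3084410204100847/7210051168320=427.79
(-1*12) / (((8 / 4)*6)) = -1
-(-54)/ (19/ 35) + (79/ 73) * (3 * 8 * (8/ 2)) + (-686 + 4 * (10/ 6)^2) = -5886044/ 12483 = -471.52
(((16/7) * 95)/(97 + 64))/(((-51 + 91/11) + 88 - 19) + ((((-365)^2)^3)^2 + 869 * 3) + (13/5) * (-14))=83600/346577990273852218318757125405107781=0.00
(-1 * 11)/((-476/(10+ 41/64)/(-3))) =-22473/30464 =-0.74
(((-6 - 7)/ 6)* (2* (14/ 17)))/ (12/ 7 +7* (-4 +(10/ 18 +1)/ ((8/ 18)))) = 2548/ 1275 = 2.00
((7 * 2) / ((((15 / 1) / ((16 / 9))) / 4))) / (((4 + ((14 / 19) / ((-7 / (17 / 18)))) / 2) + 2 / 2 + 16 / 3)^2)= 3881472 / 61846445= 0.06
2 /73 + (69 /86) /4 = 5725 /25112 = 0.23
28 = 28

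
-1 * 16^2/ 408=-32/ 51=-0.63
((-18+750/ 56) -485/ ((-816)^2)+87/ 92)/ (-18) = 392600197/ 1929650688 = 0.20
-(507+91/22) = -11245/22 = -511.14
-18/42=-3/7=-0.43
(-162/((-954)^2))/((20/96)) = -0.00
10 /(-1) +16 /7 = -54 /7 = -7.71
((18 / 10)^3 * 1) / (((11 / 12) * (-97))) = -8748 / 133375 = -0.07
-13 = -13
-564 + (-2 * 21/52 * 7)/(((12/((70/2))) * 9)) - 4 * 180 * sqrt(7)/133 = -529619/936 - 720 * sqrt(7)/133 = -580.16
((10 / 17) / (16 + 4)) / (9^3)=1 / 24786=0.00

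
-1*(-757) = 757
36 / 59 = 0.61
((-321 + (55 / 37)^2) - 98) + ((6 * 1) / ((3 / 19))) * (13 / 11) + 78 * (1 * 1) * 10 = 6145860 / 15059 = 408.12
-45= -45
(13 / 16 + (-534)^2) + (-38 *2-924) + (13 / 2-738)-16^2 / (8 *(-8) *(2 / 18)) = 4535381 / 16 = 283461.31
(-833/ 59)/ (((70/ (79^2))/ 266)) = -98776307/ 295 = -334834.94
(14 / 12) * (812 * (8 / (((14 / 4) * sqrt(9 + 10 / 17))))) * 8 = 5594.30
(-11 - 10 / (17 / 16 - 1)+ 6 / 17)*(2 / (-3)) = 1934 / 17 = 113.76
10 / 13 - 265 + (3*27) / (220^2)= -166252947 / 629200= -264.23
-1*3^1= -3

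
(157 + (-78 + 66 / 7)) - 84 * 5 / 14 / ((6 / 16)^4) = -270007 / 189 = -1428.61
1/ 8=0.12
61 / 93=0.66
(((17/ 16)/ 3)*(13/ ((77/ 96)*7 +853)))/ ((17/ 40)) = 1040/ 82427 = 0.01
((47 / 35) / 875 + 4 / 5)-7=-189828 / 30625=-6.20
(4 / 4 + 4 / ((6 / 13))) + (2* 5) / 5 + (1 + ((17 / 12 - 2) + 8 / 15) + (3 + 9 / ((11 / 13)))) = 17327 / 660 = 26.25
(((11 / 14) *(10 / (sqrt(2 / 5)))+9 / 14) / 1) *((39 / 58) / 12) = 117 / 3248+715 *sqrt(10) / 3248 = 0.73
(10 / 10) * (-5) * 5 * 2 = -50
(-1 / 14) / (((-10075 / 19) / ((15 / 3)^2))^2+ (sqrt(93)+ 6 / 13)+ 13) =-5102445478 / 33084570420349+ 22024249*sqrt(93) / 66169140840698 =-0.00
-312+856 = 544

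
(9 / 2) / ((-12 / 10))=-15 / 4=-3.75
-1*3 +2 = -1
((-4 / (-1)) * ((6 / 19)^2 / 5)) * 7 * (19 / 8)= 126 / 95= 1.33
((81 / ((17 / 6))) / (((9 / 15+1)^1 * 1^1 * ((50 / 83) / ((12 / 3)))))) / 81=249 / 170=1.46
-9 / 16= -0.56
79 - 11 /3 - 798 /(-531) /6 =40135 /531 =75.58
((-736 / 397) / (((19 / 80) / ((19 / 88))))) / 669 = -7360 / 2921523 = -0.00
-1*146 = -146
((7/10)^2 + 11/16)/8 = 471/3200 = 0.15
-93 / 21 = -31 / 7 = -4.43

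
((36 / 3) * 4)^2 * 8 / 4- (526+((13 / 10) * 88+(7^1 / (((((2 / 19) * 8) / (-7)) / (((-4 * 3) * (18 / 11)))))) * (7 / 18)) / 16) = 4047.08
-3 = -3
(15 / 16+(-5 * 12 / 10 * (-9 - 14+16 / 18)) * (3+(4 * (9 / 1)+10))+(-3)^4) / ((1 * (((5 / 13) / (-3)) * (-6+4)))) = 821509 / 32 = 25672.16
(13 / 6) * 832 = 5408 / 3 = 1802.67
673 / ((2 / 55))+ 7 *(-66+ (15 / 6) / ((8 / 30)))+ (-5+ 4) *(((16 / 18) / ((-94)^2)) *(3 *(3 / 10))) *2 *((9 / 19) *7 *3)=30405678071 / 1678840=18111.12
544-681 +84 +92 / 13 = -597 / 13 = -45.92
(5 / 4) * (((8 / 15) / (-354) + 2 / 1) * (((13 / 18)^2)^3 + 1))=103039954549 / 36120981888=2.85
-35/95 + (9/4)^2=1427/304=4.69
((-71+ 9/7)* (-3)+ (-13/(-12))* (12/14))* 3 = 8823/14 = 630.21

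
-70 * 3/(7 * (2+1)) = -10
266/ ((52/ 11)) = 1463/ 26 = 56.27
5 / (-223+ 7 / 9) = -9 / 400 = -0.02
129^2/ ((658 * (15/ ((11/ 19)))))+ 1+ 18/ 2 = 686117/ 62510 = 10.98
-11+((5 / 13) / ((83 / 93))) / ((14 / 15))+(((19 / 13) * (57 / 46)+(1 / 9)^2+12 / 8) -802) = -22773311971 / 28142478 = -809.21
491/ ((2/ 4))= 982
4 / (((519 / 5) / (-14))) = -280 / 519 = -0.54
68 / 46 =34 / 23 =1.48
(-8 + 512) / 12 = 42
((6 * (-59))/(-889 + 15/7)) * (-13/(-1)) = 16107/3104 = 5.19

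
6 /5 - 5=-19 /5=-3.80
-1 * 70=-70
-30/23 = -1.30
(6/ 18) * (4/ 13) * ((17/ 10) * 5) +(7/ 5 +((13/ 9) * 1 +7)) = 6269/ 585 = 10.72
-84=-84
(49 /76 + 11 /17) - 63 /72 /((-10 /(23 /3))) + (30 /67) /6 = 10581181 /5193840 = 2.04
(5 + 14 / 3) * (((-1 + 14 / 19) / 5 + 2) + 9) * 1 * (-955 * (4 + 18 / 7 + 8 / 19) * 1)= -1785773600 / 2527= -706677.32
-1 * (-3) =3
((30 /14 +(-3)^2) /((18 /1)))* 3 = 13 /7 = 1.86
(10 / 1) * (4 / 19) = 40 / 19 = 2.11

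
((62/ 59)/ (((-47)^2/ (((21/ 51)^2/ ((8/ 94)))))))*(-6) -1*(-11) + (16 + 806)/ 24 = 45.24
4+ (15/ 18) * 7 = 59/ 6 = 9.83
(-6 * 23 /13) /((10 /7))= -483 /65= -7.43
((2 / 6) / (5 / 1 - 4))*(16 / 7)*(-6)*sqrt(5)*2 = -64*sqrt(5) / 7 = -20.44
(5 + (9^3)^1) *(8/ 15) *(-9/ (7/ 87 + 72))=-1532592/ 31355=-48.88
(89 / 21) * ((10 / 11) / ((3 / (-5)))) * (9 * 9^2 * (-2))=720900 / 77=9362.34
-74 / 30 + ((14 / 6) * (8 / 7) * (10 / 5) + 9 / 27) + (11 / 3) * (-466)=-1705.47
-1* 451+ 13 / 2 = -889 / 2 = -444.50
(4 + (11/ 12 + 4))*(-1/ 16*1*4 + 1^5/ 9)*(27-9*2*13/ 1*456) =2113785/ 16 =132111.56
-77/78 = -0.99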